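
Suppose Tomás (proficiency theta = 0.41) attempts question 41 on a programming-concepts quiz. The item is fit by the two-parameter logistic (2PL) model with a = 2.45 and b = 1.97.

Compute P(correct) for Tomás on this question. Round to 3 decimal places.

P(theta) = 1 / (1 + exp(−a(theta − b)))
Exponent: 2.45 × (0.41 − 1.97) = -3.8220
1/(1 + e^{3.8220}) = 0.0214

0.021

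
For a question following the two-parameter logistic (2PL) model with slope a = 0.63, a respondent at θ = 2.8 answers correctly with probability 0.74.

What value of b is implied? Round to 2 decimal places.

P(θ) = 1 / (1 + exp(−a(θ − b)))
logit(0.74) = ln(0.74/0.26) = 1.0460
b = θ − logit/(a) = 2.8 − 1.0460/0.6300 = 1.1397

1.14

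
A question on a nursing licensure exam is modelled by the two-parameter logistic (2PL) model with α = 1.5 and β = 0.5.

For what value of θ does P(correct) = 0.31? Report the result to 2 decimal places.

P(θ) = 1 / (1 + exp(−α(θ − β)))
logit = ln(0.3100/0.6900) = -0.8001
θ = β + logit/(α) = 0.5 + (-0.8001)/1.5000 = -0.0334

-0.03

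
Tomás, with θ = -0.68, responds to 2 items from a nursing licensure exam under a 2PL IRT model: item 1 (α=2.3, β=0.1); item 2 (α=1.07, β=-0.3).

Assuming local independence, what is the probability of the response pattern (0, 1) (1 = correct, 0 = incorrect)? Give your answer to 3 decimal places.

0.343

P(θ) = 1 / (1 + exp(−α(θ − β)))
P_1 = 1/(1+e^{1.7940}) = 0.1426
P_2 = 1/(1+e^{0.4066}) = 0.3997
L = (1−P_1) × P_2 = 0.8574 × 0.3997 = 0.34273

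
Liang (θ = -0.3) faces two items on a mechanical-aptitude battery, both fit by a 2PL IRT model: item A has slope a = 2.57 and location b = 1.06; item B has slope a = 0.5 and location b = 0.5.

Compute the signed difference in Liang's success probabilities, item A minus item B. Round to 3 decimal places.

P(θ) = 1 / (1 + exp(−a(θ − b)))
P_A = 0.0294
P_B = 0.4013
P_A − P_B = -0.3719

-0.372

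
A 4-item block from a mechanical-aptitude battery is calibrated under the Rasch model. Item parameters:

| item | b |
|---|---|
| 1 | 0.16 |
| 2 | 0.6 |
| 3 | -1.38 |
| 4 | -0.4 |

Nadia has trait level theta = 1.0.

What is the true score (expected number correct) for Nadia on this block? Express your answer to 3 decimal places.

P(theta) = 1 / (1 + exp(−(theta − b)))
P_1 = 1/(1+e^{-0.8400}) = 0.6985
P_2 = 1/(1+e^{-0.4000}) = 0.5987
P_3 = 1/(1+e^{-2.3800}) = 0.9153
P_4 = 1/(1+e^{-1.4000}) = 0.8022
E[score] = 0.6985 + 0.5987 + 0.9153 + 0.8022 = 3.0146

3.015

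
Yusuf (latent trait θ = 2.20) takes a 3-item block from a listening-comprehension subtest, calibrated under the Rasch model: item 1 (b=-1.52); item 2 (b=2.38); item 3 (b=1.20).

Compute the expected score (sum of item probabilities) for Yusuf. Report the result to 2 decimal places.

P(θ) = 1 / (1 + exp(−(θ − b)))
P_1 = 1/(1+e^{-3.7200}) = 0.9763
P_2 = 1/(1+e^{0.1800}) = 0.4551
P_3 = 1/(1+e^{-1.0000}) = 0.7311
E[score] = 0.9763 + 0.4551 + 0.7311 = 2.1625

2.16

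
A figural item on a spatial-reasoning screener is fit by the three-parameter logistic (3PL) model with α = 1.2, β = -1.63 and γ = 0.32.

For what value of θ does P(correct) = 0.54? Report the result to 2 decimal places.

-2.24

P(θ) = γ + (1 − γ) · 1 / (1 + exp(−α(θ − β)))
Remove guessing floor: (0.54 − 0.32)/(1 − 0.32) = 0.3235
logit = ln(0.3235/0.6765) = -0.7376
θ = β + logit/(α) = -1.63 + (-0.7376)/1.2000 = -2.2447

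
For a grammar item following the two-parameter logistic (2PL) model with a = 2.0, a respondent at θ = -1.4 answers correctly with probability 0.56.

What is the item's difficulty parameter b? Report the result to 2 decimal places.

-1.52

P(θ) = 1 / (1 + exp(−a(θ − b)))
logit(0.56) = ln(0.56/0.44) = 0.2412
b = θ − logit/(a) = -1.4 − 0.2412/2.0000 = -1.5206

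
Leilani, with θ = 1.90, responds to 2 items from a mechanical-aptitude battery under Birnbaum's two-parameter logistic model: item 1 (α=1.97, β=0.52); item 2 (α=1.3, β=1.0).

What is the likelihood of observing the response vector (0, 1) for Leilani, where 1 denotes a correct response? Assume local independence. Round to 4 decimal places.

P(θ) = 1 / (1 + exp(−α(θ − β)))
P_1 = 1/(1+e^{-2.7186}) = 0.9381
P_2 = 1/(1+e^{-1.1700}) = 0.7631
L = (1−P_1) × P_2 = 0.0619 × 0.7631 = 0.04723

0.0472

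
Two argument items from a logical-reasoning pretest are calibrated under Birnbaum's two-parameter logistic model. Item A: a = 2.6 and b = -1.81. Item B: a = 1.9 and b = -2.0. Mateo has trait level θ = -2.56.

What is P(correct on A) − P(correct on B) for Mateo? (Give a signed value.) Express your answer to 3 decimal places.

P(θ) = 1 / (1 + exp(−a(θ − b)))
P_A = 0.1246
P_B = 0.2565
P_A − P_B = -0.1320

-0.132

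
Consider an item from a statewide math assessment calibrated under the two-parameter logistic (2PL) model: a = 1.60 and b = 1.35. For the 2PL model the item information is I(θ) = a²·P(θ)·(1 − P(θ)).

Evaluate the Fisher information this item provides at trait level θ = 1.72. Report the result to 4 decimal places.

P = 1/(1+e^{-0.5920}) = 0.6438
P(1−P) = 0.6438 × 0.3562 = 0.2293
I = a² × P(1−P) = 1.60² × 0.2293 = 0.58705

0.5870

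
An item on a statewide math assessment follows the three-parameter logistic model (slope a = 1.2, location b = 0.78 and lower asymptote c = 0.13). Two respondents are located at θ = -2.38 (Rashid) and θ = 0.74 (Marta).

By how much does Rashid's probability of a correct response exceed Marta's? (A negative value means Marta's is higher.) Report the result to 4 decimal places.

P(θ) = c + (1 − c) · 1 / (1 + exp(−a(θ − b)))
P(Rashid) = 0.1492  [exponent -3.7920]
P(Marta) = 0.5546  [exponent -0.0480]
Difference = 0.1492 − 0.5546 = -0.4054

-0.4054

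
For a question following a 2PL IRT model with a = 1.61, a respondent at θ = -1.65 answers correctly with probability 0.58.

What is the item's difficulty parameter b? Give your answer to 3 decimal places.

-1.850

P(θ) = 1 / (1 + exp(−a(θ − b)))
logit(0.58) = ln(0.58/0.42) = 0.3228
b = θ − logit/(a) = -1.65 − 0.3228/1.6100 = -1.8505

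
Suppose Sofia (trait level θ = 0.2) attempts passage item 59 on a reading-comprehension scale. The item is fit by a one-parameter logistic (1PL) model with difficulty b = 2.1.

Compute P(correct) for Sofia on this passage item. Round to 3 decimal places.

P(θ) = 1 / (1 + exp(−(θ − b)))
Exponent: (0.2 − 2.1) = -1.9000
1/(1 + e^{1.9000}) = 0.1301
P = 0.1301

0.130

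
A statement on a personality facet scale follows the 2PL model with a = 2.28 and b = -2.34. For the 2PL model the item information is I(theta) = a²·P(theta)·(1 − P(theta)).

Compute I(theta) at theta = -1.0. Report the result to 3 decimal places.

P = 1/(1+e^{-3.0552}) = 0.9550
P(1−P) = 0.9550 × 0.0450 = 0.0430
I = a² × P(1−P) = 2.28² × 0.0430 = 0.22337

0.223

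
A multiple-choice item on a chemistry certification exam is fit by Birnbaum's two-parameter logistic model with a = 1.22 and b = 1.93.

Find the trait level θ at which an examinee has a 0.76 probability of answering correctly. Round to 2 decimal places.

2.87

P(θ) = 1 / (1 + exp(−a(θ − b)))
logit = ln(0.7600/0.2400) = 1.1527
θ = b + logit/(a) = 1.93 + 1.1527/1.2200 = 2.8748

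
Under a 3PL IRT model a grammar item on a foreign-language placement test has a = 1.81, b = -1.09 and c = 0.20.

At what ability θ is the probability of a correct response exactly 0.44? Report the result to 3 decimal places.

P(θ) = c + (1 − c) · 1 / (1 + exp(−a(θ − b)))
Remove guessing floor: (0.44 − 0.20)/(1 − 0.20) = 0.3000
logit = ln(0.3000/0.7000) = -0.8473
θ = b + logit/(a) = -1.09 + (-0.8473)/1.8100 = -1.5581

-1.558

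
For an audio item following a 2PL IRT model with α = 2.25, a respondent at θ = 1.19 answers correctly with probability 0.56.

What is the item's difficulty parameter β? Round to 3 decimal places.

P(θ) = 1 / (1 + exp(−α(θ − β)))
logit(0.56) = ln(0.56/0.44) = 0.2412
β = θ − logit/(α) = 1.19 − 0.2412/2.2500 = 1.0828

1.083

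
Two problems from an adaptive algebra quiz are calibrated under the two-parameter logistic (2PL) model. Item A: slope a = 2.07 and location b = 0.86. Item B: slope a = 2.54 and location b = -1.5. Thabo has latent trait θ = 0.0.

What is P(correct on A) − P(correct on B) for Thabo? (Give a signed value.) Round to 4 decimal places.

-0.8341

P(θ) = 1 / (1 + exp(−a(θ − b)))
P_A = 0.1443
P_B = 0.9783
P_A − P_B = -0.8341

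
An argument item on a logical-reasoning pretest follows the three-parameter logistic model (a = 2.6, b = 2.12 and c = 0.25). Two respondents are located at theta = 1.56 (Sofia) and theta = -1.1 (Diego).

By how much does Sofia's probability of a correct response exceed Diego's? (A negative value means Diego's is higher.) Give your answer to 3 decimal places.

0.142

P(theta) = c + (1 − c) · 1 / (1 + exp(−a(theta − b)))
P(Sofia) = 0.3918  [exponent -1.4560]
P(Diego) = 0.2502  [exponent -8.3720]
Difference = 0.3918 − 0.2502 = 0.1416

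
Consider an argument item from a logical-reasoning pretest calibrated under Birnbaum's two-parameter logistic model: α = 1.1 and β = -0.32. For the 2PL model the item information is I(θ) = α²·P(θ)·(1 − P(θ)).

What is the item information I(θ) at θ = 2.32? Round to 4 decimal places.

0.0596

P = 1/(1+e^{-2.9040}) = 0.9480
P(1−P) = 0.9480 × 0.0520 = 0.0493
I = α² × P(1−P) = 1.1² × 0.0493 = 0.05960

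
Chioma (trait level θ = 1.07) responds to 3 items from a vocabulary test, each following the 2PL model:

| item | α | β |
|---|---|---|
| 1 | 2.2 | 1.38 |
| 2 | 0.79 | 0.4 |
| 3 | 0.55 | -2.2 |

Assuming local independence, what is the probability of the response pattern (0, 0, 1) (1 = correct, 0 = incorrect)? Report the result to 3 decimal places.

0.211

P(θ) = 1 / (1 + exp(−α(θ − β)))
P_1 = 1/(1+e^{0.6820}) = 0.3358
P_2 = 1/(1+e^{-0.5293}) = 0.6293
P_3 = 1/(1+e^{-1.7985}) = 0.8580
L = (1−P_1) × (1−P_2) × P_3 = 0.6642 × 0.3707 × 0.8580 = 0.21123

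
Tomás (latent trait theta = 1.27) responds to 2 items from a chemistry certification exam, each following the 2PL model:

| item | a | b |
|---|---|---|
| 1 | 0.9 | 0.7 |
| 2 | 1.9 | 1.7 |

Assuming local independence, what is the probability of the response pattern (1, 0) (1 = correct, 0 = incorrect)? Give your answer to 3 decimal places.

P(theta) = 1 / (1 + exp(−a(theta − b)))
P_1 = 1/(1+e^{-0.5130}) = 0.6255
P_2 = 1/(1+e^{0.8170}) = 0.3064
L = P_1 × (1−P_2) = 0.6255 × 0.6936 = 0.43385

0.434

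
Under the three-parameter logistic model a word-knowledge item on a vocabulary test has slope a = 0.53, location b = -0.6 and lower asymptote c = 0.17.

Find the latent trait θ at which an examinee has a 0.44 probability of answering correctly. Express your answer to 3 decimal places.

P(θ) = c + (1 − c) · 1 / (1 + exp(−a(θ − b)))
Remove guessing floor: (0.44 − 0.17)/(1 − 0.17) = 0.3253
logit = ln(0.3253/0.6747) = -0.7295
θ = b + logit/(a) = -0.6 + (-0.7295)/0.5300 = -1.9764

-1.976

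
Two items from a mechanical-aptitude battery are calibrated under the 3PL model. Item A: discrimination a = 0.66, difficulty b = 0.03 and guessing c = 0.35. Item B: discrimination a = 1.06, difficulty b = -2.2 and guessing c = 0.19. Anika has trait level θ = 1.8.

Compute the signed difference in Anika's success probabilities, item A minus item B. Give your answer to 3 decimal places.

-0.143

P(θ) = c + (1 − c) · 1 / (1 + exp(−a(θ − b)))
P_A = 0.8458
P_B = 0.9885
P_A − P_B = -0.1427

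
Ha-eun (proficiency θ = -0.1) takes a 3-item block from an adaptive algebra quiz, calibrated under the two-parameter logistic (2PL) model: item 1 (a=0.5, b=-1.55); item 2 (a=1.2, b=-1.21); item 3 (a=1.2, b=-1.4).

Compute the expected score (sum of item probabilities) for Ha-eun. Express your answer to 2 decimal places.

P(θ) = 1 / (1 + exp(−a(θ − b)))
P_1 = 1/(1+e^{-0.7250}) = 0.6737
P_2 = 1/(1+e^{-1.3320}) = 0.7912
P_3 = 1/(1+e^{-1.5600}) = 0.8264
E[score] = 0.6737 + 0.7912 + 0.8264 = 2.2912

2.29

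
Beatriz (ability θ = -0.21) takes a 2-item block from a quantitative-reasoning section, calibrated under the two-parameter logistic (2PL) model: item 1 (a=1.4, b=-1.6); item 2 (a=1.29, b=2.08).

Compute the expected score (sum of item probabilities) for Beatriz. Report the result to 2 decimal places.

0.92

P(θ) = 1 / (1 + exp(−a(θ − b)))
P_1 = 1/(1+e^{-1.9460}) = 0.8750
P_2 = 1/(1+e^{2.9541}) = 0.0495
E[score] = 0.8750 + 0.0495 = 0.9246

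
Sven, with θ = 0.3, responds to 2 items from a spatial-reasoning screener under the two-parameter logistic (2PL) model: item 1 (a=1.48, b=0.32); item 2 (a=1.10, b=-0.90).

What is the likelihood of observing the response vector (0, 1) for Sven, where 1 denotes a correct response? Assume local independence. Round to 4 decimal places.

P(θ) = 1 / (1 + exp(−a(θ − b)))
P_1 = 1/(1+e^{0.0296}) = 0.4926
P_2 = 1/(1+e^{-1.3200}) = 0.7892
L = (1−P_1) × P_2 = 0.5074 × 0.7892 = 0.40043

0.4004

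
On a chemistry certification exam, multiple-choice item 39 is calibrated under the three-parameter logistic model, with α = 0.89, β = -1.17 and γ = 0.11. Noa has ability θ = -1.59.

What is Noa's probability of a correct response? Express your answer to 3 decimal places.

P(θ) = γ + (1 − γ) · 1 / (1 + exp(−α(θ − β)))
Exponent: 0.89 × (-1.59 − (-1.17)) = -0.3738
1/(1 + e^{0.3738}) = 0.4076
P = 0.11 + 0.89 × 0.4076 = 0.4728

0.473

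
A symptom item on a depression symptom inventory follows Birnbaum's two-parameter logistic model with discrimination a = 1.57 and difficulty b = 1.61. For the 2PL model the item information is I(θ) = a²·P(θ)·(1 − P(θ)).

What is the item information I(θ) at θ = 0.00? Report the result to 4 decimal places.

0.1688

P = 1/(1+e^{2.5277}) = 0.0739
P(1−P) = 0.0739 × 0.9261 = 0.0685
I = a² × P(1−P) = 1.57² × 0.0685 = 0.16878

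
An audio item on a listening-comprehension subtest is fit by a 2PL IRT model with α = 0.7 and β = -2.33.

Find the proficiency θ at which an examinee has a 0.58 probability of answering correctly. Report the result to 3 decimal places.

-1.869

P(θ) = 1 / (1 + exp(−α(θ − β)))
logit = ln(0.5800/0.4200) = 0.3228
θ = β + logit/(α) = -2.33 + 0.3228/0.7000 = -1.8689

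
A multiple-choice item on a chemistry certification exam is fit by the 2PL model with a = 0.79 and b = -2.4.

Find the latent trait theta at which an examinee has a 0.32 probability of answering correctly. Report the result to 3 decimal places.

-3.354

P(theta) = 1 / (1 + exp(−a(theta − b)))
logit = ln(0.3200/0.6800) = -0.7538
theta = b + logit/(a) = -2.4 + (-0.7538)/0.7900 = -3.3541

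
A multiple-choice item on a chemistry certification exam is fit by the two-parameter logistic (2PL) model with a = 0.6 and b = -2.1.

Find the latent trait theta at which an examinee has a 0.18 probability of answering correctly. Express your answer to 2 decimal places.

-4.63

P(theta) = 1 / (1 + exp(−a(theta − b)))
logit = ln(0.1800/0.8200) = -1.5163
theta = b + logit/(a) = -2.1 + (-1.5163)/0.6000 = -4.6272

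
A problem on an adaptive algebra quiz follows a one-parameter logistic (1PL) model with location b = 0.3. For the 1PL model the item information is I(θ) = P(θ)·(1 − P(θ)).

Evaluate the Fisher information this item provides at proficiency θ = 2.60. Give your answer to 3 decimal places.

0.083

P = 1/(1+e^{-2.3000}) = 0.9089
P(1−P) = 0.9089 × 0.0911 = 0.0828
I = P(1−P) = 0.08282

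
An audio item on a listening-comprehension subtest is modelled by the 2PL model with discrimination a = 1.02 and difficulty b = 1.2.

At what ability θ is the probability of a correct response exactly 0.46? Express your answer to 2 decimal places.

P(θ) = 1 / (1 + exp(−a(θ − b)))
logit = ln(0.4600/0.5400) = -0.1603
θ = b + logit/(a) = 1.2 + (-0.1603)/1.0200 = 1.0428

1.04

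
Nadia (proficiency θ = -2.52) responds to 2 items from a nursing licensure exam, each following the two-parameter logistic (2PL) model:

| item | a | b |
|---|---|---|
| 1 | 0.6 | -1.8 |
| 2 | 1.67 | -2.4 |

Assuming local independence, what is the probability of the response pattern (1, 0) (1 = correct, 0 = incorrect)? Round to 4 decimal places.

P(θ) = 1 / (1 + exp(−a(θ − b)))
P_1 = 1/(1+e^{0.4320}) = 0.3936
P_2 = 1/(1+e^{0.2004}) = 0.4501
L = P_1 × (1−P_2) = 0.3936 × 0.5499 = 0.21648

0.2165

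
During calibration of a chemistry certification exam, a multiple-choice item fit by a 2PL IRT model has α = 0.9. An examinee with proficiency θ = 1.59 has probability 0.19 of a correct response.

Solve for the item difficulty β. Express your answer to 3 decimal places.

P(θ) = 1 / (1 + exp(−α(θ − β)))
logit(0.19) = ln(0.19/0.81) = -1.4500
β = θ − logit/(α) = 1.59 − (-1.4500)/0.9000 = 3.2011

3.201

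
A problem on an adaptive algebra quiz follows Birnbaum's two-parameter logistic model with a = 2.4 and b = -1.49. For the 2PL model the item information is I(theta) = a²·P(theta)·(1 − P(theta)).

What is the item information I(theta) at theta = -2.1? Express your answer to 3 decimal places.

P = 1/(1+e^{1.4640}) = 0.1879
P(1−P) = 0.1879 × 0.8121 = 0.1526
I = a² × P(1−P) = 2.4² × 0.1526 = 0.87878

0.879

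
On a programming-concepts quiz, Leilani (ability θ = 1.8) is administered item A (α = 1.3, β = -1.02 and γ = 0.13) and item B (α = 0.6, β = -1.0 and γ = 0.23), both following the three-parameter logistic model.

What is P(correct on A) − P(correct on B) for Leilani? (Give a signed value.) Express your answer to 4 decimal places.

P(θ) = γ + (1 − γ) · 1 / (1 + exp(−α(θ − β)))
P_A = 0.9783
P_B = 0.8790
P_A − P_B = 0.0993

0.0993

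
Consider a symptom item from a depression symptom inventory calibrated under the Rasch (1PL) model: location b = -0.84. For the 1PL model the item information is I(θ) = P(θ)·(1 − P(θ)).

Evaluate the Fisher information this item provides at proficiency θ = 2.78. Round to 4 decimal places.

P = 1/(1+e^{-3.6200}) = 0.9739
P(1−P) = 0.9739 × 0.0261 = 0.0254
I = P(1−P) = 0.02540

0.0254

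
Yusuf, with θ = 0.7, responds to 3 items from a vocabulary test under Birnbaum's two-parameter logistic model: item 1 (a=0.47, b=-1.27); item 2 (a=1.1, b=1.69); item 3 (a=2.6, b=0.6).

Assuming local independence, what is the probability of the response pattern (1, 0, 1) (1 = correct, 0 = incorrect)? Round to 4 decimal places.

0.3026

P(θ) = 1 / (1 + exp(−a(θ − b)))
P_1 = 1/(1+e^{-0.9259}) = 0.7162
P_2 = 1/(1+e^{1.0890}) = 0.2518
P_3 = 1/(1+e^{-0.2600}) = 0.5646
L = P_1 × (1−P_2) × P_3 = 0.7162 × 0.7482 × 0.5646 = 0.30258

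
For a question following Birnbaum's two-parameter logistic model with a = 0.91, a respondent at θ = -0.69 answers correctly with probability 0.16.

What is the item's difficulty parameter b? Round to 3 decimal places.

1.132

P(θ) = 1 / (1 + exp(−a(θ − b)))
logit(0.16) = ln(0.16/0.84) = -1.6582
b = θ − logit/(a) = -0.69 − (-1.6582)/0.9100 = 1.1322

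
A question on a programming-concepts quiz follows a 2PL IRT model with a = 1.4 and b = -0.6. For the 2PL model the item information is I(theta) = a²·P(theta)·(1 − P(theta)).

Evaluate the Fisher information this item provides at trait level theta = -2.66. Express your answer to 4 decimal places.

0.0983

P = 1/(1+e^{2.8840}) = 0.0530
P(1−P) = 0.0530 × 0.9470 = 0.0501
I = a² × P(1−P) = 1.4² × 0.0501 = 0.09829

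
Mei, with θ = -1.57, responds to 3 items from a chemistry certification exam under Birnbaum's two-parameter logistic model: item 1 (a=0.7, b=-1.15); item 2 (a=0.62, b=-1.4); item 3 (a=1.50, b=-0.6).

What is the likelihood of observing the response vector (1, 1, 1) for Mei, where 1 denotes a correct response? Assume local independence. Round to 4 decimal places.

P(θ) = 1 / (1 + exp(−a(θ − b)))
P_1 = 1/(1+e^{0.2940}) = 0.4270
P_2 = 1/(1+e^{0.1054}) = 0.4737
P_3 = 1/(1+e^{1.4550}) = 0.1892
L = P_1 × P_2 × P_3 = 0.4270 × 0.4737 × 0.1892 = 0.03828

0.0383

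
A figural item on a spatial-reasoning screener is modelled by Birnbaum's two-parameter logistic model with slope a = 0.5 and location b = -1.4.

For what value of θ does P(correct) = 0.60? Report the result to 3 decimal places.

-0.589

P(θ) = 1 / (1 + exp(−a(θ − b)))
logit = ln(0.6000/0.4000) = 0.4055
θ = b + logit/(a) = -1.4 + 0.4055/0.5000 = -0.5891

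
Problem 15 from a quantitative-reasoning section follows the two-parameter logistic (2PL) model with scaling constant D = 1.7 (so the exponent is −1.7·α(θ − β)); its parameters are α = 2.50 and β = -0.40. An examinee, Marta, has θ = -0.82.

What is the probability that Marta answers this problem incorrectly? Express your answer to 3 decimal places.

0.856

P(θ) = 1 / (1 + exp(−D·α(θ − β)))
Exponent: 1.7 × 2.50 × (-0.82 − (-0.40)) = -1.7850
1/(1 + e^{1.7850}) = 0.1437
P = 0.1437
P(incorrect) = 1 − 0.1437 = 0.8563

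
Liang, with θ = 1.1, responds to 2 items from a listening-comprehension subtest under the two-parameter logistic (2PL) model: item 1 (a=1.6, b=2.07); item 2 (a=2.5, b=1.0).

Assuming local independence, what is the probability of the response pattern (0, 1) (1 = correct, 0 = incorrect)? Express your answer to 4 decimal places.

0.4639

P(θ) = 1 / (1 + exp(−a(θ − b)))
P_1 = 1/(1+e^{1.5520}) = 0.1748
P_2 = 1/(1+e^{-0.2500}) = 0.5622
L = (1−P_1) × P_2 = 0.8252 × 0.5622 = 0.46391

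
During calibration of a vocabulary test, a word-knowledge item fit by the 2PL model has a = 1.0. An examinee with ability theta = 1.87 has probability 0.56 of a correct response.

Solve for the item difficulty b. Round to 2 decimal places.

P(theta) = 1 / (1 + exp(−a(theta − b)))
logit(0.56) = ln(0.56/0.44) = 0.2412
b = theta − logit/(a) = 1.87 − 0.2412/1.0000 = 1.6288

1.63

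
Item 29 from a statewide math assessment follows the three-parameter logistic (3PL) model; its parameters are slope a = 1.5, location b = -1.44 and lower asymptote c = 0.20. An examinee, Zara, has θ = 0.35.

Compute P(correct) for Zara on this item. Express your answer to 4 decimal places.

P(θ) = c + (1 − c) · 1 / (1 + exp(−a(θ − b)))
Exponent: 1.5 × (0.35 − (-1.44)) = 2.6850
1/(1 + e^{-2.6850}) = 0.9361
P = 0.20 + 0.80 × 0.9361 = 0.9489

0.9489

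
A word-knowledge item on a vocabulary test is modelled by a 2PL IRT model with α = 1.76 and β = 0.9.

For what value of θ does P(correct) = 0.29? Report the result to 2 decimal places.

0.39

P(θ) = 1 / (1 + exp(−α(θ − β)))
logit = ln(0.2900/0.7100) = -0.8954
θ = β + logit/(α) = 0.9 + (-0.8954)/1.7600 = 0.3913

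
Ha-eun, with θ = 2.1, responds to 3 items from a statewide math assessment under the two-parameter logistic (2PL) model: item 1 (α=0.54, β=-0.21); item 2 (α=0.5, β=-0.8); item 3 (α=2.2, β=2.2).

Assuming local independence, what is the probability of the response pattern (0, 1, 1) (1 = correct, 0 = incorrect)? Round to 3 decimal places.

0.080

P(θ) = 1 / (1 + exp(−α(θ − β)))
P_1 = 1/(1+e^{-1.2474}) = 0.7768
P_2 = 1/(1+e^{-1.4500}) = 0.8100
P_3 = 1/(1+e^{0.2200}) = 0.4452
L = (1−P_1) × P_2 × P_3 = 0.2232 × 0.8100 × 0.4452 = 0.08047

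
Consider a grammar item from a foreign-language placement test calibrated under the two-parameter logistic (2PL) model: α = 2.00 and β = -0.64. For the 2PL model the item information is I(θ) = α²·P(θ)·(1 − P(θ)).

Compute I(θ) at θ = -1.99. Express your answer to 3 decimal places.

0.236

P = 1/(1+e^{2.7000}) = 0.0630
P(1−P) = 0.0630 × 0.9370 = 0.0590
I = α² × P(1−P) = 2.00² × 0.0590 = 0.23603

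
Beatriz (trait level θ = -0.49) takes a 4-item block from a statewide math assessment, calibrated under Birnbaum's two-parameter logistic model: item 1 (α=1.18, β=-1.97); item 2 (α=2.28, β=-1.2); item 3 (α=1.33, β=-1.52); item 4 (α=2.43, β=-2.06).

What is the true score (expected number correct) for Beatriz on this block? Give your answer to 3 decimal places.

3.462

P(θ) = 1 / (1 + exp(−α(θ − β)))
P_1 = 1/(1+e^{-1.7464}) = 0.8515
P_2 = 1/(1+e^{-1.6188}) = 0.8346
P_3 = 1/(1+e^{-1.3699}) = 0.7974
P_4 = 1/(1+e^{-3.8151}) = 0.9784
E[score] = 0.8515 + 0.8346 + 0.7974 + 0.9784 = 3.4619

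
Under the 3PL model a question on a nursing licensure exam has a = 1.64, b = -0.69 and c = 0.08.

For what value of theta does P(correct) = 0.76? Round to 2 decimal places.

-0.05

P(theta) = c + (1 − c) · 1 / (1 + exp(−a(theta − b)))
Remove guessing floor: (0.76 − 0.08)/(1 − 0.08) = 0.7391
logit = ln(0.7391/0.2609) = 1.0415
theta = b + logit/(a) = -0.69 + 1.0415/1.6400 = -0.0550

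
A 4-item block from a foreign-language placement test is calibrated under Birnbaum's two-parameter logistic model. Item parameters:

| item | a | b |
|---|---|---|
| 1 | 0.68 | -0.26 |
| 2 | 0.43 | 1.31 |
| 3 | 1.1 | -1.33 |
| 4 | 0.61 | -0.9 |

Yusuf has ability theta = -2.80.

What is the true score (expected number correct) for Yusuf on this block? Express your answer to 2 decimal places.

P(theta) = 1 / (1 + exp(−a(theta − b)))
P_1 = 1/(1+e^{1.7272}) = 0.1509
P_2 = 1/(1+e^{1.7673}) = 0.1459
P_3 = 1/(1+e^{1.6170}) = 0.1656
P_4 = 1/(1+e^{1.1590}) = 0.2388
E[score] = 0.1509 + 0.1459 + 0.1656 + 0.2388 = 0.7013

0.70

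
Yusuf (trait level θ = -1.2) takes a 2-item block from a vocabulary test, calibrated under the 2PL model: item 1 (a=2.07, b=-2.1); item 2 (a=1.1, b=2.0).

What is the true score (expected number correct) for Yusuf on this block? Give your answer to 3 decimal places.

P(θ) = 1 / (1 + exp(−a(θ − b)))
P_1 = 1/(1+e^{-1.8630}) = 0.8656
P_2 = 1/(1+e^{3.5200}) = 0.0287
E[score] = 0.8656 + 0.0287 = 0.8944

0.894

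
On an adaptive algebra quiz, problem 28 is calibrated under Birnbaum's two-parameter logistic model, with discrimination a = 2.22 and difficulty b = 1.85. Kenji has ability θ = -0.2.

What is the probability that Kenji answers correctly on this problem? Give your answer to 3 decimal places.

0.010

P(θ) = 1 / (1 + exp(−a(θ − b)))
Exponent: 2.22 × (-0.2 − 1.85) = -4.5510
1/(1 + e^{4.5510}) = 0.0104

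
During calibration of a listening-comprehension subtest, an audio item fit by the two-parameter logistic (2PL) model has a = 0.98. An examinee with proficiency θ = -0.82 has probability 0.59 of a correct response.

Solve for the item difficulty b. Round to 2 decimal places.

P(θ) = 1 / (1 + exp(−a(θ − b)))
logit(0.59) = ln(0.59/0.41) = 0.3640
b = θ − logit/(a) = -0.82 − 0.3640/0.9800 = -1.1914

-1.19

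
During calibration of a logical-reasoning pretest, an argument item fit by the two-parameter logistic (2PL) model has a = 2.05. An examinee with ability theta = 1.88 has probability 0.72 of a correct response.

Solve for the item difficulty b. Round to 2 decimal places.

1.42

P(theta) = 1 / (1 + exp(−a(theta − b)))
logit(0.72) = ln(0.72/0.28) = 0.9445
b = theta − logit/(a) = 1.88 − 0.9445/2.0500 = 1.4193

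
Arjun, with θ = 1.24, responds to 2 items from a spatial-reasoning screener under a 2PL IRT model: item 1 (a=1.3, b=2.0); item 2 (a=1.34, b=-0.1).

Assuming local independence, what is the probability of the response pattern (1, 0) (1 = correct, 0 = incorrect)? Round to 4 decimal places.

0.0386

P(θ) = 1 / (1 + exp(−a(θ − b)))
P_1 = 1/(1+e^{0.9880}) = 0.2713
P_2 = 1/(1+e^{-1.7956}) = 0.8576
L = P_1 × (1−P_2) = 0.2713 × 0.1424 = 0.03863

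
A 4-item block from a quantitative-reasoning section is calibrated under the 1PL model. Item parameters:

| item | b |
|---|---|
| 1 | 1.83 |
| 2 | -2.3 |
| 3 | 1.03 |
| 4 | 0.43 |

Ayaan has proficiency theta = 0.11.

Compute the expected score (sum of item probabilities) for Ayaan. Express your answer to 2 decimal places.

P(theta) = 1 / (1 + exp(−(theta − b)))
P_1 = 1/(1+e^{1.7200}) = 0.1519
P_2 = 1/(1+e^{-2.4100}) = 0.9176
P_3 = 1/(1+e^{0.9200}) = 0.2850
P_4 = 1/(1+e^{0.3200}) = 0.4207
E[score] = 0.1519 + 0.9176 + 0.2850 + 0.4207 = 1.7751

1.78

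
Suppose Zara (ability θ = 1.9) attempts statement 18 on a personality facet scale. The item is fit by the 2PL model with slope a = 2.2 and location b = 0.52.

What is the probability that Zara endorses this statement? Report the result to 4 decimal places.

0.9542

P(θ) = 1 / (1 + exp(−a(θ − b)))
Exponent: 2.2 × (1.9 − 0.52) = 3.0360
1/(1 + e^{-3.0360}) = 0.9542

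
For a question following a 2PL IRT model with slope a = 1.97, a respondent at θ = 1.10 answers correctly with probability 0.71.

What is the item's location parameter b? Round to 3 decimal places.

P(θ) = 1 / (1 + exp(−a(θ − b)))
logit(0.71) = ln(0.71/0.29) = 0.8954
b = θ − logit/(a) = 1.10 − 0.8954/1.9700 = 0.6455

0.645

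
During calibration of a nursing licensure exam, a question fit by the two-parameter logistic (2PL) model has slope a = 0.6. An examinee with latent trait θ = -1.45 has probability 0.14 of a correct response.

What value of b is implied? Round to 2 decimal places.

P(θ) = 1 / (1 + exp(−a(θ − b)))
logit(0.14) = ln(0.14/0.86) = -1.8153
b = θ − logit/(a) = -1.45 − (-1.8153)/0.6000 = 1.5755

1.58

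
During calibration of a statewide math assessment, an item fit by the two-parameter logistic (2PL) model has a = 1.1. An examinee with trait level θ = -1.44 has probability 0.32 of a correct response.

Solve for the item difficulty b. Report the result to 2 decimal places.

P(θ) = 1 / (1 + exp(−a(θ − b)))
logit(0.32) = ln(0.32/0.68) = -0.7538
b = θ − logit/(a) = -1.44 − (-0.7538)/1.1000 = -0.7548

-0.75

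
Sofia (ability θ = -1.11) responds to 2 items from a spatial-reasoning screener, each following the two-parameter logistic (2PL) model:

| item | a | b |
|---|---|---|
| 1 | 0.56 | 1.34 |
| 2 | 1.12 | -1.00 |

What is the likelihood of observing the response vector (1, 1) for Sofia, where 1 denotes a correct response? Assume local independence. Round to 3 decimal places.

P(θ) = 1 / (1 + exp(−a(θ − b)))
P_1 = 1/(1+e^{1.3720}) = 0.2023
P_2 = 1/(1+e^{0.1232}) = 0.4692
L = P_1 × P_2 = 0.2023 × 0.4692 = 0.09493

0.095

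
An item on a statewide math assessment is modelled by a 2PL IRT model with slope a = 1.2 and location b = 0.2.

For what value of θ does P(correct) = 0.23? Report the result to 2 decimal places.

-0.81

P(θ) = 1 / (1 + exp(−a(θ − b)))
logit = ln(0.2300/0.7700) = -1.2083
θ = b + logit/(a) = 0.2 + (-1.2083)/1.2000 = -0.8069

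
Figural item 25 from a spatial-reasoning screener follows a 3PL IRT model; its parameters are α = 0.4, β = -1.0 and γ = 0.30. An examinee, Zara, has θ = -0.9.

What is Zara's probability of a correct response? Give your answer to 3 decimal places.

0.657

P(θ) = γ + (1 − γ) · 1 / (1 + exp(−α(θ − β)))
Exponent: 0.4 × (-0.9 − (-1.0)) = 0.0400
1/(1 + e^{-0.0400}) = 0.5100
P = 0.30 + 0.70 × 0.5100 = 0.6570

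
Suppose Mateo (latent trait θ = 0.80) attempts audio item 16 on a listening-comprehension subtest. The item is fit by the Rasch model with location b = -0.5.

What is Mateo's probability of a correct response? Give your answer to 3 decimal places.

0.786

P(θ) = 1 / (1 + exp(−(θ − b)))
Exponent: (0.80 − (-0.5)) = 1.3000
1/(1 + e^{-1.3000}) = 0.7858
P = 0.7858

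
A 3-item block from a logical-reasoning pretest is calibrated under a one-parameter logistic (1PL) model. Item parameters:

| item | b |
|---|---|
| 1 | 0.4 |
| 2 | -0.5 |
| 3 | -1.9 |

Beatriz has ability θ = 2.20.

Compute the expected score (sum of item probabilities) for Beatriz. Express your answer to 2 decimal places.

P(θ) = 1 / (1 + exp(−(θ − b)))
P_1 = 1/(1+e^{-1.8000}) = 0.8581
P_2 = 1/(1+e^{-2.7000}) = 0.9370
P_3 = 1/(1+e^{-4.1000}) = 0.9837
E[score] = 0.8581 + 0.9370 + 0.9837 = 2.7789

2.78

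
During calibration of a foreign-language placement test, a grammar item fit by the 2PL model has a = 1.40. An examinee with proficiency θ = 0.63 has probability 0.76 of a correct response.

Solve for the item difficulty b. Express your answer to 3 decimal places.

P(θ) = 1 / (1 + exp(−a(θ − b)))
logit(0.76) = ln(0.76/0.24) = 1.1527
b = θ − logit/(a) = 0.63 − 1.1527/1.4000 = -0.1933

-0.193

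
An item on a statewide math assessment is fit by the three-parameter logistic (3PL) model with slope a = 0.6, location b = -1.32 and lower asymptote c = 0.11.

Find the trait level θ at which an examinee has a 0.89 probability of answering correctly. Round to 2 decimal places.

P(θ) = c + (1 − c) · 1 / (1 + exp(−a(θ − b)))
Remove guessing floor: (0.89 − 0.11)/(1 − 0.11) = 0.8764
logit = ln(0.8764/0.1236) = 1.9588
θ = b + logit/(a) = -1.32 + 1.9588/0.6000 = 1.9447

1.94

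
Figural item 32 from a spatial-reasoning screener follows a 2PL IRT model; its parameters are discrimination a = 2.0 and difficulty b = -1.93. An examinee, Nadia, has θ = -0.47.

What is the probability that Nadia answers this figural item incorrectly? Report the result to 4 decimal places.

0.0512

P(θ) = 1 / (1 + exp(−a(θ − b)))
Exponent: 2.0 × (-0.47 − (-1.93)) = 2.9200
1/(1 + e^{-2.9200}) = 0.9488
P(incorrect) = 1 − 0.9488 = 0.0512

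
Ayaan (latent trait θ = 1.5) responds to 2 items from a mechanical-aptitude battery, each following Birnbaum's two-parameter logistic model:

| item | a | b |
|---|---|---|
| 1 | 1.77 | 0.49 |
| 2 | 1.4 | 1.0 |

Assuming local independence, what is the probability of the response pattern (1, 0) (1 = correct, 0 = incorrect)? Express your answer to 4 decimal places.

P(θ) = 1 / (1 + exp(−a(θ − b)))
P_1 = 1/(1+e^{-1.7877}) = 0.8566
P_2 = 1/(1+e^{-0.7000}) = 0.6682
L = P_1 × (1−P_2) = 0.8566 × 0.3318 = 0.28425

0.2842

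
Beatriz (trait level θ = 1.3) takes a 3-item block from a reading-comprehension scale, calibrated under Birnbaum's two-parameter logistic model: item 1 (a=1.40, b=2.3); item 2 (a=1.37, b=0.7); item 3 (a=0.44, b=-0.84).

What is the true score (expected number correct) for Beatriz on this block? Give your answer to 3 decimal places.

1.612

P(θ) = 1 / (1 + exp(−a(θ − b)))
P_1 = 1/(1+e^{1.4000}) = 0.1978
P_2 = 1/(1+e^{-0.8220}) = 0.6947
P_3 = 1/(1+e^{-0.9416}) = 0.7194
E[score] = 0.1978 + 0.6947 + 0.7194 = 1.6119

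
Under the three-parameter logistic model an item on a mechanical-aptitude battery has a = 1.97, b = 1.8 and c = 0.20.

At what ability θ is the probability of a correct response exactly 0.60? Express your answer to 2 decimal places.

1.80

P(θ) = c + (1 − c) · 1 / (1 + exp(−a(θ − b)))
Remove guessing floor: (0.60 − 0.20)/(1 − 0.20) = 0.5000
logit = ln(0.5000/0.5000) = 0.0000
θ = b + logit/(a) = 1.8 + 0.0000/1.9700 = 1.8000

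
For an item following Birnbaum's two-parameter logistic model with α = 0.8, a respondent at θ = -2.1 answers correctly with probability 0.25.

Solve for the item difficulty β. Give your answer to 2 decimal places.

-0.73

P(θ) = 1 / (1 + exp(−α(θ − β)))
logit(0.25) = ln(0.25/0.75) = -1.0986
β = θ − logit/(α) = -2.1 − (-1.0986)/0.8000 = -0.7267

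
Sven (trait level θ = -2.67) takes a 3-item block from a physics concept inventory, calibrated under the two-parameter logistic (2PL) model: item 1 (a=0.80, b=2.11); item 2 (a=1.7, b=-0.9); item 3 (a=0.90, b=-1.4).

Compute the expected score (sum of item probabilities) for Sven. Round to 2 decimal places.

P(θ) = 1 / (1 + exp(−a(θ − b)))
P_1 = 1/(1+e^{3.8240}) = 0.0214
P_2 = 1/(1+e^{3.0090}) = 0.0470
P_3 = 1/(1+e^{1.1430}) = 0.2418
E[score] = 0.0214 + 0.0470 + 0.2418 = 0.3102

0.31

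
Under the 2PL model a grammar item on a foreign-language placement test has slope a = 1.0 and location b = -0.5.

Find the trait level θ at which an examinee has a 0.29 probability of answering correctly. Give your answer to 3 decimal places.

-1.395

P(θ) = 1 / (1 + exp(−a(θ − b)))
logit = ln(0.2900/0.7100) = -0.8954
θ = b + logit/(a) = -0.5 + (-0.8954)/1.0000 = -1.3954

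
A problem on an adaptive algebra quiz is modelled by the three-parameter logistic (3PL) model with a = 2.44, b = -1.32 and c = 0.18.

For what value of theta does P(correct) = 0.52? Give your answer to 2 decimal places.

-1.46

P(theta) = c + (1 − c) · 1 / (1 + exp(−a(theta − b)))
Remove guessing floor: (0.52 − 0.18)/(1 − 0.18) = 0.4146
logit = ln(0.4146/0.5854) = -0.3448
theta = b + logit/(a) = -1.32 + (-0.3448)/2.4400 = -1.4613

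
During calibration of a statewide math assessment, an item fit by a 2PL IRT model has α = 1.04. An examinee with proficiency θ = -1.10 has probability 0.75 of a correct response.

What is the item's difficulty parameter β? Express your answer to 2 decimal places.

P(θ) = 1 / (1 + exp(−α(θ − β)))
logit(0.75) = ln(0.75/0.25) = 1.0986
β = θ − logit/(α) = -1.10 − 1.0986/1.0400 = -2.1564

-2.16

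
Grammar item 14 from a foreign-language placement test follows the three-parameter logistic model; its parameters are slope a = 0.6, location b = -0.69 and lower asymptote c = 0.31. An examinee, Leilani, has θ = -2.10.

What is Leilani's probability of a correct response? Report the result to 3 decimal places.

0.517

P(θ) = c + (1 − c) · 1 / (1 + exp(−a(θ − b)))
Exponent: 0.6 × (-2.10 − (-0.69)) = -0.8460
1/(1 + e^{0.8460}) = 0.3003
P = 0.31 + 0.69 × 0.3003 = 0.5172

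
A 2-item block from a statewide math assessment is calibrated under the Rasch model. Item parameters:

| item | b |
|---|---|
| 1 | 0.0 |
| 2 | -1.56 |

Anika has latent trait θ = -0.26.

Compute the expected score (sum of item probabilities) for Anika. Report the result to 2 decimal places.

P(θ) = 1 / (1 + exp(−(θ − b)))
P_1 = 1/(1+e^{0.2600}) = 0.4354
P_2 = 1/(1+e^{-1.3000}) = 0.7858
E[score] = 0.4354 + 0.7858 = 1.2212

1.22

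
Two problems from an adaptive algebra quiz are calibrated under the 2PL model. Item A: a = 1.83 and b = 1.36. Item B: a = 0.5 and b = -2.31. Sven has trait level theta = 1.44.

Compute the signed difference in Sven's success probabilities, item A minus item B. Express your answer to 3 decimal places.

-0.331

P(theta) = 1 / (1 + exp(−a(theta − b)))
P_A = 0.5365
P_B = 0.8670
P_A − P_B = -0.3305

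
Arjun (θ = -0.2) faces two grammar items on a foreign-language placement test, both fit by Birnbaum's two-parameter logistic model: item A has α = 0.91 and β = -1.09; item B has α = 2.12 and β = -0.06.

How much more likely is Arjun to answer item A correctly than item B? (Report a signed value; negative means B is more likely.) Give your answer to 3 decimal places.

0.266

P(θ) = 1 / (1 + exp(−α(θ − β)))
P_A = 0.6921
P_B = 0.4263
P_A − P_B = 0.2657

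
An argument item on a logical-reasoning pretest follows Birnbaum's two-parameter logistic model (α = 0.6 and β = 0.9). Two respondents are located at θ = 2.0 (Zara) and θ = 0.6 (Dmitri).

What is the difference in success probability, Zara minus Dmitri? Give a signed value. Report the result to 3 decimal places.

0.204

P(θ) = 1 / (1 + exp(−α(θ − β)))
P(Zara) = 0.6593  [exponent 0.6600]
P(Dmitri) = 0.4551  [exponent -0.1800]
Difference = 0.6593 − 0.4551 = 0.2041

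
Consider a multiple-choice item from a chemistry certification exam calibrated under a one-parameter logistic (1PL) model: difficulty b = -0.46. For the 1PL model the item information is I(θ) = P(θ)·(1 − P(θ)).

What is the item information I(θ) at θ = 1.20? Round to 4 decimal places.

0.1342

P = 1/(1+e^{-1.6600}) = 0.8402
P(1−P) = 0.8402 × 0.1598 = 0.1342
I = P(1−P) = 0.13424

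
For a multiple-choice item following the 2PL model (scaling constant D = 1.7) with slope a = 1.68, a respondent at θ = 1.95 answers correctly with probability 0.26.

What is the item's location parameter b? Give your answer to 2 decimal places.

2.32

P(θ) = 1 / (1 + exp(−D·a(θ − b)))
logit(0.26) = ln(0.26/0.74) = -1.0460
b = θ − logit/(1.7·a) = 1.95 − (-1.0460)/2.8560 = 2.3162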